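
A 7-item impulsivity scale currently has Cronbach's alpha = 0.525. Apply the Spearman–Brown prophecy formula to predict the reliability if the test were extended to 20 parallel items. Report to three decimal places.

predicted reliability = 0.759

Length factor m = 20/7 = 2.8571
α' = m·α / (1 + (m−1)·α)
   = 20/7 × 0.525 / (1 + (20/7 − 1) × 0.525)
   = 1.5000 / 1.9750 = 0.759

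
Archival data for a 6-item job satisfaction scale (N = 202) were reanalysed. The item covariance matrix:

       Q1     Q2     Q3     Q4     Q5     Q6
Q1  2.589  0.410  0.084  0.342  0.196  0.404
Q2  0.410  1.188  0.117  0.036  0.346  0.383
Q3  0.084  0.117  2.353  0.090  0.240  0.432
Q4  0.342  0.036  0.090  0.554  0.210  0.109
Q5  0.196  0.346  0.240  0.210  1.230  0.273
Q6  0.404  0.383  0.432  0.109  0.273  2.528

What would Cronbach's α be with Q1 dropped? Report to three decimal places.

Cronbach's α = 0.454

Remaining items: Q2, Q3, Q4, Q5, Q6 (k = 5).
Σσᵢ² = 1.188 + 2.353 + 0.554 + 1.230 + 2.528 = 7.853
total variance = 7.853 + 2 × 2.236 = 12.325
α (item deleted) = (5/4)·(1 − 7.853/12.325) = 0.454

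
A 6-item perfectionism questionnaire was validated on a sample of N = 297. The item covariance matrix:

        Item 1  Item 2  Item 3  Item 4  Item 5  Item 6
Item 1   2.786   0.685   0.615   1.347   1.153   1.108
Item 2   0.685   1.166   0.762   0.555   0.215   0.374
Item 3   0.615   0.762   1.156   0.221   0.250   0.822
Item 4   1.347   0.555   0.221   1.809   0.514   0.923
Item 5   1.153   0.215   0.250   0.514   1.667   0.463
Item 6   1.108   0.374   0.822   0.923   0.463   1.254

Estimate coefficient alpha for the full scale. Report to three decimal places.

coefficient alpha = 0.805

Σσ²ᵢ = 2.786 + 1.166 + 1.156 + 1.809 + 1.667 + 1.254 = 9.838
Sum of off-diagonal covariances = 10.007
σ²_total = 9.838 + 2 × 10.007 = 29.852
α = (k/(k−1))·(1 − Σσ²ᵢ/σ²_total) = (6/5)·(1 − 9.838/29.852) = 0.805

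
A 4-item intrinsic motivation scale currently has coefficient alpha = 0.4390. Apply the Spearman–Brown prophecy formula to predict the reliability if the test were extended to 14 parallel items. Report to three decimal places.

predicted reliability = 0.733

Length factor m = 14/4 = 3.5000
α' = m·α / (1 + (m−1)·α)
   = 14/4 × 0.4390 / (1 + (14/4 − 1) × 0.4390)
   = 1.5365 / 2.0975 = 0.733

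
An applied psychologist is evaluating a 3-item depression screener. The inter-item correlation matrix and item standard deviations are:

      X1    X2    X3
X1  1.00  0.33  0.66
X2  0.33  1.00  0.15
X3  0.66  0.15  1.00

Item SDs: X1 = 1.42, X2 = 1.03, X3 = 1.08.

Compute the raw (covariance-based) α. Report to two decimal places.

α = 0.66

Σσ²ᵢ = 1.42² + 1.03² + 1.08² = 4.2437
Covariances σ_ij = r_ij · s_i · s_j:
  σ(X1,X2) = 0.33 × 1.42 × 1.03 = 0.4827
  σ(X1,X3) = 0.66 × 1.42 × 1.08 = 1.0122
  σ(X2,X3) = 0.15 × 1.03 × 1.08 = 0.1669
σ²_T = Σσ²ᵢ + 2·Σσ_ij = 4.2437 + 2 × 1.6618 = 7.5673
α = (3/2)·(1 − 4.2437/7.5673) = 0.66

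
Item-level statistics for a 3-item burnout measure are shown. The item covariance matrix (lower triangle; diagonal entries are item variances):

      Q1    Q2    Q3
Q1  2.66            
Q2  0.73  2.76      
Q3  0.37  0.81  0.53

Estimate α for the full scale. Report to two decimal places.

sum of item variances = 2.66 + 2.76 + 0.53 = 5.95
Σ_{i<j} σ_ij = 1.91
σ²_T = 5.95 + 2 × 1.91 = 9.77
α = (k/(k−1))·(1 − sum of item variances/σ²_T) = (3/2)·(1 − 5.95/9.77) = 0.59

α = 0.59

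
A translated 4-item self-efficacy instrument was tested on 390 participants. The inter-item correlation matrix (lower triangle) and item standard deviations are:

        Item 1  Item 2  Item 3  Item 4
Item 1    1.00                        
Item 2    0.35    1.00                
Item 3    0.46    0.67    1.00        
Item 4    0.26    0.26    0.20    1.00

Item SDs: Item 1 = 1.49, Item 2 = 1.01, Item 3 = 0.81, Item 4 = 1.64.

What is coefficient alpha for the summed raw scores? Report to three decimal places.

coefficient alpha = 0.631

Σσ²ᵢ = 1.49² + 1.01² + 0.81² + 1.64² = 6.5859
Covariances σ_ij = r_ij · s_i · s_j:
  σ(Item 1,Item 2) = 0.35 × 1.49 × 1.01 = 0.5267
  σ(Item 1,Item 3) = 0.46 × 1.49 × 0.81 = 0.5552
  σ(Item 1,Item 4) = 0.26 × 1.49 × 1.64 = 0.6353
  σ(Item 2,Item 3) = 0.67 × 1.01 × 0.81 = 0.5481
  σ(Item 2,Item 4) = 0.26 × 1.01 × 1.64 = 0.4307
  σ(Item 3,Item 4) = 0.20 × 0.81 × 1.64 = 0.2657
σ²_T = Σσ²ᵢ + 2·Σσ_ij = 6.5859 + 2 × 2.9617 = 12.5093
α = (4/3)·(1 − 6.5859/12.5093) = 0.631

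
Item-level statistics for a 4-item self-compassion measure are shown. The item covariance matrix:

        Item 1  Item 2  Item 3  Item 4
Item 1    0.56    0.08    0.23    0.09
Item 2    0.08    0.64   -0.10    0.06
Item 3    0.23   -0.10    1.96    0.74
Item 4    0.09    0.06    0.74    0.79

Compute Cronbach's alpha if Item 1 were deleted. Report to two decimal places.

α = 0.44

Remaining items: Item 2, Item 3, Item 4 (k = 3).
Σσ²ᵢ = 0.64 + 1.96 + 0.79 = 3.39
total variance = 3.39 + 2 × 0.70 = 4.79
α (item deleted) = (3/2)·(1 − 3.39/4.79) = 0.44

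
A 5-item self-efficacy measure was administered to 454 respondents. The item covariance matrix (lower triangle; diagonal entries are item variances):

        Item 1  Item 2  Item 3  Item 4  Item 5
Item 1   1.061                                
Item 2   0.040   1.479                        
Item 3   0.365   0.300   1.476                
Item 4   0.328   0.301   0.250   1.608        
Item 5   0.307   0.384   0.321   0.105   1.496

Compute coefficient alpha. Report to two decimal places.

coefficient alpha = 0.54

Σσᵢ² = 1.061 + 1.479 + 1.476 + 1.608 + 1.496 = 7.120
Σ_{i<j} σ_ij = 2.701
total variance = 7.120 + 2 × 2.701 = 12.522
α = (k/(k−1))·(1 − Σσᵢ²/total variance) = (5/4)·(1 − 7.120/12.522) = 0.54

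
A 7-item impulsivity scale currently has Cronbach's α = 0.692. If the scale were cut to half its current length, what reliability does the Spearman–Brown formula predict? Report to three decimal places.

predicted reliability = 0.529

Length factor m = 1/2
α' = m·α / (1 − (1−m)·α)
   = 1/2 × 0.692 / (1 − (1 − 1/2) × 0.692)
   = 0.3460 / 0.6540 = 0.529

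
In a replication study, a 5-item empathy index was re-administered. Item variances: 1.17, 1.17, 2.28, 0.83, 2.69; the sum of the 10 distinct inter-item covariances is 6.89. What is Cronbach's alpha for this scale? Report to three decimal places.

Cronbach's alpha = 0.786

sum of item variances = 1.17 + 1.17 + 2.28 + 0.83 + 2.69 = 8.14
Sum of distinct covariances = 6.89
Var(T) = sum of item variances + 2·Σcov = 8.14 + 2 × 6.89 = 21.92
α = (5/4)·(1 − 8.14/21.92) = 0.786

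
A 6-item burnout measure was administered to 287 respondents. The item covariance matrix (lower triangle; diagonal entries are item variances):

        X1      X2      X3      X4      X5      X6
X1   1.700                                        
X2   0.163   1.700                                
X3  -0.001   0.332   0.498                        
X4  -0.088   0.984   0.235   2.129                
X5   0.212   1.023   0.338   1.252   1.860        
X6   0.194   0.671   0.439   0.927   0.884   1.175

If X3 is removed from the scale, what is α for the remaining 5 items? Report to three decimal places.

Remaining items: X1, X2, X4, X5, X6 (k = 5).
ΣVar(i) = 1.700 + 1.700 + 2.129 + 1.860 + 1.175 = 8.564
total variance = 8.564 + 2 × 6.222 = 21.008
α (item deleted) = (5/4)·(1 − 8.564/21.008) = 0.740

α = 0.740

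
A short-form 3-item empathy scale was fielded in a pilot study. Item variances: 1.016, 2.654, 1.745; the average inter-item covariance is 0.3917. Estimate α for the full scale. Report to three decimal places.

α = 0.454

ΣVar(i) = 1.016 + 2.654 + 1.745 = 5.415
Sum of the 3 distinct covariances = 3 × 0.3917 = 1.1751
Var(T) = ΣVar(i) + 2·Σcov = 5.415 + 2 × 1.1751 = 7.7652
α = (3/2)·(1 − 5.415/7.7652) = 0.454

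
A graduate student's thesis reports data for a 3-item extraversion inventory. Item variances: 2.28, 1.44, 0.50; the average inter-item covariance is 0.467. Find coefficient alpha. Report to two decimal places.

coefficient alpha = 0.60

sum of item variances = 2.28 + 1.44 + 0.50 = 4.22
Sum of the 3 distinct covariances = 3 × 0.467 = 1.401
σ²_total = sum of item variances + 2·Σcov = 4.22 + 2 × 1.401 = 7.022
α = (3/2)·(1 − 4.22/7.022) = 0.60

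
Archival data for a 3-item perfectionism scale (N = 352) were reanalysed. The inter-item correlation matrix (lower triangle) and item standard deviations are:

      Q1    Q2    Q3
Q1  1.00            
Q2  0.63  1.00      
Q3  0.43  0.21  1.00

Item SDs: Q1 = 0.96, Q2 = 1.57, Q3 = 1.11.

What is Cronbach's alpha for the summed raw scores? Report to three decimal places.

Σσ²ᵢ = 0.96² + 1.57² + 1.11² = 4.6186
Covariances σ_ij = r_ij · s_i · s_j:
  σ(Q1,Q2) = 0.63 × 0.96 × 1.57 = 0.9495
  σ(Q1,Q3) = 0.43 × 0.96 × 1.11 = 0.4582
  σ(Q2,Q3) = 0.21 × 1.57 × 1.11 = 0.3660
σ²_T = Σσ²ᵢ + 2·Σσ_ij = 4.6186 + 2 × 1.7737 = 8.1660
α = (3/2)·(1 − 4.6186/8.1660) = 0.652

α = 0.652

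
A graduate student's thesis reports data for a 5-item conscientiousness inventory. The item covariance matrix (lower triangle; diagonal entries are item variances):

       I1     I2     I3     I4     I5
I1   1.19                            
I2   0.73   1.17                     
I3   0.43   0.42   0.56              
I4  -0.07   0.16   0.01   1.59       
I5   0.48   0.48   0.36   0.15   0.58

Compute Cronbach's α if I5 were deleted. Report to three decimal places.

α = 0.569

Remaining items: I1, I2, I3, I4 (k = 4).
ΣVar(i) = 1.19 + 1.17 + 0.56 + 1.59 = 4.51
Var(T) = 4.51 + 2 × 1.68 = 7.87
α (item deleted) = (4/3)·(1 − 4.51/7.87) = 0.569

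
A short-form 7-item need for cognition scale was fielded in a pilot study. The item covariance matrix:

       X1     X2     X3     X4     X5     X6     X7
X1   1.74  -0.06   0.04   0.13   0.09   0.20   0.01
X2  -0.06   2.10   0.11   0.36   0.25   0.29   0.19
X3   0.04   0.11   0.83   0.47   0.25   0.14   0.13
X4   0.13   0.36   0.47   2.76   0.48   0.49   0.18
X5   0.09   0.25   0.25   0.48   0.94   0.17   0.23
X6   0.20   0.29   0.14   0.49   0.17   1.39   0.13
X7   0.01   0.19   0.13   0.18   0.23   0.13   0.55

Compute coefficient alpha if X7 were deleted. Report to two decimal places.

Remaining items: X1, X2, X3, X4, X5, X6 (k = 6).
Σσ²ᵢ = 1.74 + 2.10 + 0.83 + 2.76 + 0.94 + 1.39 = 9.76
Var(T) = 9.76 + 2 × 3.41 = 16.58
α (item deleted) = (6/5)·(1 − 9.76/16.58) = 0.49

coefficient alpha = 0.49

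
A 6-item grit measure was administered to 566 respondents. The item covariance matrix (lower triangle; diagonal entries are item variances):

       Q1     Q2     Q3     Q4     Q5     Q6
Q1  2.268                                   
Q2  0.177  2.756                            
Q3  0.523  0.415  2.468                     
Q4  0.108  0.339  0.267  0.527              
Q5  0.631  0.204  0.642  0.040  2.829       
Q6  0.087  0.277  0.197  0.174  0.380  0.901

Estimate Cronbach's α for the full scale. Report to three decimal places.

Σσᵢ² = 2.268 + 2.756 + 2.468 + 0.527 + 2.829 + 0.901 = 11.749
Sum of off-diagonal covariances = 4.461
σ²_total = 11.749 + 2 × 4.461 = 20.671
α = (k/(k−1))·(1 − Σσᵢ²/σ²_total) = (6/5)·(1 − 11.749/20.671) = 0.518

Cronbach's α = 0.518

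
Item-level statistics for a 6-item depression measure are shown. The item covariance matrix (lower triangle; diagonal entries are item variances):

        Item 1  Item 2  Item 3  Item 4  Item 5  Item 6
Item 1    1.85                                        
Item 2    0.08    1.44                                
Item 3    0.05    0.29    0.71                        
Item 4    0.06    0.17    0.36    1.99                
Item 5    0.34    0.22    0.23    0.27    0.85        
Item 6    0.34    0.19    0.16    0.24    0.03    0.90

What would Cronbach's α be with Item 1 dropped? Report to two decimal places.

Remaining items: Item 2, Item 3, Item 4, Item 5, Item 6 (k = 5).
ΣVar(i) = 1.44 + 0.71 + 1.99 + 0.85 + 0.90 = 5.89
σ²_total = 5.89 + 2 × 2.16 = 10.21
α (item deleted) = (5/4)·(1 − 5.89/10.21) = 0.53

α = 0.53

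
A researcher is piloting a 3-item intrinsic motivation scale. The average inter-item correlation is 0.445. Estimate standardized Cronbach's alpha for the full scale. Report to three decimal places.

standardized Cronbach's alpha = 0.706

Standardized α = k·r̄ / (1 + (k−1)·r̄) = 3 × 0.445 / (1 + 2 × 0.445)
  = 1.3350 / 1.8900 = 0.706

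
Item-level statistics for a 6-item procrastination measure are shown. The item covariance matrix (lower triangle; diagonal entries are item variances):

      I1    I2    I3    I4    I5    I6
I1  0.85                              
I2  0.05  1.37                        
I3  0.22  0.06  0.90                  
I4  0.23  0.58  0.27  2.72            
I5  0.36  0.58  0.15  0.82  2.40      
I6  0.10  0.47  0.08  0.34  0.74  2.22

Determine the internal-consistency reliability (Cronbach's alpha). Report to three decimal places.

ΣVar(i) = 0.85 + 1.37 + 0.90 + 2.72 + 2.40 + 2.22 = 10.46
Sum of the distinct covariances = 5.05
Var(T) = 10.46 + 2 × 5.05 = 20.56
α = (k/(k−1))·(1 − ΣVar(i)/Var(T)) = (6/5)·(1 − 10.46/20.56) = 0.589

Cronbach's alpha = 0.589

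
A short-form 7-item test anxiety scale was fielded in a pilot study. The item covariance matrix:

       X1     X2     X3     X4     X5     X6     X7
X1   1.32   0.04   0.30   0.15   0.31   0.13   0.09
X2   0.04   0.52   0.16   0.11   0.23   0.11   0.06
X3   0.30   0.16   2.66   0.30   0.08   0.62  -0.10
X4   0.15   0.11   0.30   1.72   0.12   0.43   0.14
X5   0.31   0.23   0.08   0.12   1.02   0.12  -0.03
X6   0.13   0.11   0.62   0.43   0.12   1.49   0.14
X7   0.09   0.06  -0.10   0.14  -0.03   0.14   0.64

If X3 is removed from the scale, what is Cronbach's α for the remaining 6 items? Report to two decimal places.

Remaining items: X1, X2, X4, X5, X6, X7 (k = 6).
sum of item variances = 1.32 + 0.52 + 1.72 + 1.02 + 1.49 + 0.64 = 6.71
σ²_T = 6.71 + 2 × 2.15 = 11.01
α (item deleted) = (6/5)·(1 − 6.71/11.01) = 0.47

Cronbach's α = 0.47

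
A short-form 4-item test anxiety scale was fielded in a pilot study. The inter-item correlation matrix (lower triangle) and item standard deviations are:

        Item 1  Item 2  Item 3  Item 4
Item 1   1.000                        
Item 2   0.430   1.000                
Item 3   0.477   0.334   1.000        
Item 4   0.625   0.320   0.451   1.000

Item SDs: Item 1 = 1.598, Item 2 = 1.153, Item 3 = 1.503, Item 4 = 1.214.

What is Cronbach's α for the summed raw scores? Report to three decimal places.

Cronbach's α = 0.757

Σσ²ᵢ = 1.598² + 1.153² + 1.503² + 1.214² = 7.6158
Covariances σ_ij = r_ij · s_i · s_j:
  σ(Item 1,Item 2) = 0.430 × 1.598 × 1.153 = 0.7923
  σ(Item 1,Item 3) = 0.477 × 1.598 × 1.503 = 1.1457
  σ(Item 1,Item 4) = 0.625 × 1.598 × 1.214 = 1.2125
  σ(Item 2,Item 3) = 0.334 × 1.153 × 1.503 = 0.5788
  σ(Item 2,Item 4) = 0.320 × 1.153 × 1.214 = 0.4479
  σ(Item 3,Item 4) = 0.451 × 1.503 × 1.214 = 0.8229
σ²_T = Σσ²ᵢ + 2·Σσ_ij = 7.6158 + 2 × 5.0001 = 17.6160
α = (4/3)·(1 − 7.6158/17.6160) = 0.757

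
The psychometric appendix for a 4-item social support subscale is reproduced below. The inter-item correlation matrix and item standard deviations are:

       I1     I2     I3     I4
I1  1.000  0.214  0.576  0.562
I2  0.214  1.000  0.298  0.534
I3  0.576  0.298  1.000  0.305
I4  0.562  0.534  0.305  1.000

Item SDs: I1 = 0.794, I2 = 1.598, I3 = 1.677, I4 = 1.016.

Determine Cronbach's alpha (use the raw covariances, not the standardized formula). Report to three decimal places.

Σσ²ᵢ = 0.794² + 1.598² + 1.677² + 1.016² = 7.0286
Covariances σ_ij = r_ij · s_i · s_j:
  σ(I1,I2) = 0.214 × 0.794 × 1.598 = 0.2715
  σ(I1,I3) = 0.576 × 0.794 × 1.677 = 0.7670
  σ(I1,I4) = 0.562 × 0.794 × 1.016 = 0.4534
  σ(I2,I3) = 0.298 × 1.598 × 1.677 = 0.7986
  σ(I2,I4) = 0.534 × 1.598 × 1.016 = 0.8670
  σ(I3,I4) = 0.305 × 1.677 × 1.016 = 0.5197
σ²_T = Σσ²ᵢ + 2·Σσ_ij = 7.0286 + 2 × 3.6772 = 14.3830
α = (4/3)·(1 − 7.0286/14.3830) = 0.682

α = 0.682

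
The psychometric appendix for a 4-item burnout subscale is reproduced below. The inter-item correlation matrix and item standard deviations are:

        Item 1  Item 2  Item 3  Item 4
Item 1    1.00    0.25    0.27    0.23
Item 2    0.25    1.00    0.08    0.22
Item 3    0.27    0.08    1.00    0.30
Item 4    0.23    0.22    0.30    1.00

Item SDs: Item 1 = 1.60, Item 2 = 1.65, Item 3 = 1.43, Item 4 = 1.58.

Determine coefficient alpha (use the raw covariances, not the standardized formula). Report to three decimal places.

Σσ²ᵢ = 1.60² + 1.65² + 1.43² + 1.58² = 9.8238
Covariances σ_ij = r_ij · s_i · s_j:
  σ(Item 1,Item 2) = 0.25 × 1.60 × 1.65 = 0.6600
  σ(Item 1,Item 3) = 0.27 × 1.60 × 1.43 = 0.6178
  σ(Item 1,Item 4) = 0.23 × 1.60 × 1.58 = 0.5814
  σ(Item 2,Item 3) = 0.08 × 1.65 × 1.43 = 0.1888
  σ(Item 2,Item 4) = 0.22 × 1.65 × 1.58 = 0.5735
  σ(Item 3,Item 4) = 0.30 × 1.43 × 1.58 = 0.6778
σ²_T = Σσ²ᵢ + 2·Σσ_ij = 9.8238 + 2 × 3.2993 = 16.4224
α = (4/3)·(1 − 9.8238/16.4224) = 0.536

α = 0.536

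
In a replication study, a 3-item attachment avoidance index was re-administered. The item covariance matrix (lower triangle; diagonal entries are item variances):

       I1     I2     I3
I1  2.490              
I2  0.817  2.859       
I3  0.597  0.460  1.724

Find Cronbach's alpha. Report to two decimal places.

sum of item variances = 2.490 + 2.859 + 1.724 = 7.073
Sum of the distinct covariances = 1.874
total variance = 7.073 + 2 × 1.874 = 10.821
α = (k/(k−1))·(1 − sum of item variances/total variance) = (3/2)·(1 − 7.073/10.821) = 0.52

α = 0.52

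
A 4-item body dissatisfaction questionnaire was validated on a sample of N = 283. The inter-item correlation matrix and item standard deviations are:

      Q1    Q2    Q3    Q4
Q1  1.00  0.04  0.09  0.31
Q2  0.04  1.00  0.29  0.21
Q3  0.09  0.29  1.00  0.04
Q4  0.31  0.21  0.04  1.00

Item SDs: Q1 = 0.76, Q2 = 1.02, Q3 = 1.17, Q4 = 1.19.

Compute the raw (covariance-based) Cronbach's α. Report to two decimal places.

Σσ²ᵢ = 0.76² + 1.02² + 1.17² + 1.19² = 4.4030
Covariances σ_ij = r_ij · s_i · s_j:
  σ(Q1,Q2) = 0.04 × 0.76 × 1.02 = 0.0310
  σ(Q1,Q3) = 0.09 × 0.76 × 1.17 = 0.0800
  σ(Q1,Q4) = 0.31 × 0.76 × 1.19 = 0.2804
  σ(Q2,Q3) = 0.29 × 1.02 × 1.17 = 0.3461
  σ(Q2,Q4) = 0.21 × 1.02 × 1.19 = 0.2549
  σ(Q3,Q4) = 0.04 × 1.17 × 1.19 = 0.0557
σ²_T = Σσ²ᵢ + 2·Σσ_ij = 4.4030 + 2 × 1.0481 = 6.4992
α = (4/3)·(1 − 4.4030/6.4992) = 0.43

Cronbach's α = 0.43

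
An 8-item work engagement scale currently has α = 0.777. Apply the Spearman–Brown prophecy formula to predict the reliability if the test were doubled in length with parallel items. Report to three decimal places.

predicted reliability = 0.875

Length factor m = 2
α' = m·α / (1 + (m−1)·α)
   = 2 × 0.777 / (1 + (2 − 1) × 0.777)
   = 1.5540 / 1.7770 = 0.875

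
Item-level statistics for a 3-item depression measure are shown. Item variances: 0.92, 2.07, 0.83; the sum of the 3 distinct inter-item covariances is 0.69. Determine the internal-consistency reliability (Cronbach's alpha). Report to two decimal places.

α = 0.40

Σσᵢ² = 0.92 + 2.07 + 0.83 = 3.82
Sum of distinct covariances = 0.69
Var(T) = Σσᵢ² + 2·Σcov = 3.82 + 2 × 0.69 = 5.20
α = (3/2)·(1 − 3.82/5.20) = 0.40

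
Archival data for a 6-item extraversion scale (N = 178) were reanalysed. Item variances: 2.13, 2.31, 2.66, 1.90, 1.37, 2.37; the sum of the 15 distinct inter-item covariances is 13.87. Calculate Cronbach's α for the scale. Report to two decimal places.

Cronbach's α = 0.82

sum of item variances = 2.13 + 2.31 + 2.66 + 1.90 + 1.37 + 2.37 = 12.74
Sum of distinct covariances = 13.87
σ²_total = sum of item variances + 2·Σcov = 12.74 + 2 × 13.87 = 40.48
α = (6/5)·(1 − 12.74/40.48) = 0.82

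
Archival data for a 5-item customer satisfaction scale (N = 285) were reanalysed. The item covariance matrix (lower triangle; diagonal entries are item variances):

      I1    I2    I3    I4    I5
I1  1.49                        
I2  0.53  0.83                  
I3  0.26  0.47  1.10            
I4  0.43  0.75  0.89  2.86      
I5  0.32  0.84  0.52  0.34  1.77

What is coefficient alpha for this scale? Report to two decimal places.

α = 0.71

sum of item variances = 1.49 + 0.83 + 1.10 + 2.86 + 1.77 = 8.05
Sum of off-diagonal covariances = 5.35
Var(T) = 8.05 + 2 × 5.35 = 18.75
α = (k/(k−1))·(1 − sum of item variances/Var(T)) = (5/4)·(1 − 8.05/18.75) = 0.71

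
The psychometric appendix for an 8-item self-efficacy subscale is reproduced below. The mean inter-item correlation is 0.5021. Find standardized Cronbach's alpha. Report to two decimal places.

Standardized α = k·r̄ / (1 + (k−1)·r̄) = 8 × 0.5021 / (1 + 7 × 0.5021)
  = 4.0168 / 4.5147 = 0.89

standardized Cronbach's alpha = 0.89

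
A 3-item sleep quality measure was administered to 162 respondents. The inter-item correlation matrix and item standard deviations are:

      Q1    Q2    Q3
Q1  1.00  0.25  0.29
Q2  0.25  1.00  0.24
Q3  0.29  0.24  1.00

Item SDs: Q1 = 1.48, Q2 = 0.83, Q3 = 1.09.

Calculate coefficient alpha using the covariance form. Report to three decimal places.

α = 0.492

Σσ²ᵢ = 1.48² + 0.83² + 1.09² = 4.0674
Covariances σ_ij = r_ij · s_i · s_j:
  σ(Q1,Q2) = 0.25 × 1.48 × 0.83 = 0.3071
  σ(Q1,Q3) = 0.29 × 1.48 × 1.09 = 0.4678
  σ(Q2,Q3) = 0.24 × 0.83 × 1.09 = 0.2171
σ²_T = Σσ²ᵢ + 2·Σσ_ij = 4.0674 + 2 × 0.9920 = 6.0514
α = (3/2)·(1 − 4.0674/6.0514) = 0.492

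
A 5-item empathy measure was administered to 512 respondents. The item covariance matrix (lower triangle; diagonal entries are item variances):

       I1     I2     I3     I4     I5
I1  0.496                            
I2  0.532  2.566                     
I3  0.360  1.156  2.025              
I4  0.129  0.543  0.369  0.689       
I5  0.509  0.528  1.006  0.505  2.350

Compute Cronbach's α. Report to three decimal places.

Σσᵢ² = 0.496 + 2.566 + 2.025 + 0.689 + 2.350 = 8.126
Σ_{i<j} σ_ij = 5.637
Var(T) = 8.126 + 2 × 5.637 = 19.400
α = (k/(k−1))·(1 − Σσᵢ²/Var(T)) = (5/4)·(1 − 8.126/19.400) = 0.726

α = 0.726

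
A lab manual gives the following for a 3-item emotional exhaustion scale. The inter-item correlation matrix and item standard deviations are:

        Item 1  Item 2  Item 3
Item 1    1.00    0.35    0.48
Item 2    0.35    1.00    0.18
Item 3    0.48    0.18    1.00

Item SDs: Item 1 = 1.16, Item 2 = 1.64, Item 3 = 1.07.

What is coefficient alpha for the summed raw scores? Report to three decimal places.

Σσ²ᵢ = 1.16² + 1.64² + 1.07² = 5.1801
Covariances σ_ij = r_ij · s_i · s_j:
  σ(Item 1,Item 2) = 0.35 × 1.16 × 1.64 = 0.6658
  σ(Item 1,Item 3) = 0.48 × 1.16 × 1.07 = 0.5958
  σ(Item 2,Item 3) = 0.18 × 1.64 × 1.07 = 0.3159
σ²_T = Σσ²ᵢ + 2·Σσ_ij = 5.1801 + 2 × 1.5775 = 8.3351
α = (3/2)·(1 − 5.1801/8.3351) = 0.568

α = 0.568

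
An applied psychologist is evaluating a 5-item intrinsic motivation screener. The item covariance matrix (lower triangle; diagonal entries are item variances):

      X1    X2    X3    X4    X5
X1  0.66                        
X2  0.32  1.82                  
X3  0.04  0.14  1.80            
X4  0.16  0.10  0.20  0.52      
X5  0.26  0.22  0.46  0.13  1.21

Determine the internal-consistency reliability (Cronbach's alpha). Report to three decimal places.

ΣVar(i) = 0.66 + 1.82 + 1.80 + 0.52 + 1.21 = 6.01
Sum of off-diagonal covariances = 2.03
Var(T) = 6.01 + 2 × 2.03 = 10.07
α = (k/(k−1))·(1 − ΣVar(i)/Var(T)) = (5/4)·(1 − 6.01/10.07) = 0.504

α = 0.504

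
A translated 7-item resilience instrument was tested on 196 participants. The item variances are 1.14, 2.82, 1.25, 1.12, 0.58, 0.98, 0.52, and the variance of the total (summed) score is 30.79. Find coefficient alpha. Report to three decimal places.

α = 0.848

sum of item variances = 1.14 + 2.82 + 1.25 + 1.12 + 0.58 + 0.98 + 0.52 = 8.41
α = (k/(k−1))·(1 − sum of item variances/Var(T)) = (7/6)·(1 − 8.41/30.79) = 0.848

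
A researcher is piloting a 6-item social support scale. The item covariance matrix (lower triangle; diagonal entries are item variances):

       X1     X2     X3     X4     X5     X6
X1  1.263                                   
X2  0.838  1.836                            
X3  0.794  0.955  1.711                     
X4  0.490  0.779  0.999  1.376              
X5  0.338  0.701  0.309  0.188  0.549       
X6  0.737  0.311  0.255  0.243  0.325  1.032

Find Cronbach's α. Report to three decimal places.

Cronbach's α = 0.816

sum of item variances = 1.263 + 1.836 + 1.711 + 1.376 + 0.549 + 1.032 = 7.767
Sum of off-diagonal covariances = 8.262
total variance = 7.767 + 2 × 8.262 = 24.291
α = (k/(k−1))·(1 − sum of item variances/total variance) = (6/5)·(1 − 7.767/24.291) = 0.816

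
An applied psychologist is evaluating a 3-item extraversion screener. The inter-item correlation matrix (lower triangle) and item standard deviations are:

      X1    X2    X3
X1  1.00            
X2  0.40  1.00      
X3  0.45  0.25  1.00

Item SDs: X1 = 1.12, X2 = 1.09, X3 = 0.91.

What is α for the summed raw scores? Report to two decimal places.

Σσ²ᵢ = 1.12² + 1.09² + 0.91² = 3.2706
Covariances σ_ij = r_ij · s_i · s_j:
  σ(X1,X2) = 0.40 × 1.12 × 1.09 = 0.4883
  σ(X1,X3) = 0.45 × 1.12 × 0.91 = 0.4586
  σ(X2,X3) = 0.25 × 1.09 × 0.91 = 0.2480
σ²_T = Σσ²ᵢ + 2·Σσ_ij = 3.2706 + 2 × 1.1949 = 5.6604
α = (3/2)·(1 − 3.2706/5.6604) = 0.63

α = 0.63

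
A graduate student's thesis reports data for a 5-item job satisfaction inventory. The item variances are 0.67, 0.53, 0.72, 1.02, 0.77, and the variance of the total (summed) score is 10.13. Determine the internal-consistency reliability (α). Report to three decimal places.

α = 0.792

Σσ²ᵢ = 0.67 + 0.53 + 0.72 + 1.02 + 0.77 = 3.71
α = (k/(k−1))·(1 − Σσ²ᵢ/total variance) = (5/4)·(1 − 3.71/10.13) = 0.792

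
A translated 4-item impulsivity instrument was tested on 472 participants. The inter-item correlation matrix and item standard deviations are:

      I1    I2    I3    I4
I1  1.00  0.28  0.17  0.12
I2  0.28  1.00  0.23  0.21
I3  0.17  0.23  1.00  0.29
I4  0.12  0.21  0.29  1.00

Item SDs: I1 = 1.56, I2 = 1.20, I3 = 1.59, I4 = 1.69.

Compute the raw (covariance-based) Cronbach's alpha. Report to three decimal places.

Σσ²ᵢ = 1.56² + 1.20² + 1.59² + 1.69² = 9.2578
Covariances σ_ij = r_ij · s_i · s_j:
  σ(I1,I2) = 0.28 × 1.56 × 1.20 = 0.5242
  σ(I1,I3) = 0.17 × 1.56 × 1.59 = 0.4217
  σ(I1,I4) = 0.12 × 1.56 × 1.69 = 0.3164
  σ(I2,I3) = 0.23 × 1.20 × 1.59 = 0.4388
  σ(I2,I4) = 0.21 × 1.20 × 1.69 = 0.4259
  σ(I3,I4) = 0.29 × 1.59 × 1.69 = 0.7793
σ²_T = Σσ²ᵢ + 2·Σσ_ij = 9.2578 + 2 × 2.9063 = 15.0704
α = (4/3)·(1 − 9.2578/15.0704) = 0.514

Cronbach's alpha = 0.514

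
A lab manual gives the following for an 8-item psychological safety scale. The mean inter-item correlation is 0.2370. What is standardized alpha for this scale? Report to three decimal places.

standardized alpha = 0.713

Standardized α = k·r̄ / (1 + (k−1)·r̄) = 8 × 0.2370 / (1 + 7 × 0.2370)
  = 1.8960 / 2.6590 = 0.713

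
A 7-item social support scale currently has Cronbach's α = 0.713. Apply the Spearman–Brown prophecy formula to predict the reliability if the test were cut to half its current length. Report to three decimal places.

Length factor m = 1/2
α' = m·α / (1 − (1−m)·α)
   = 1/2 × 0.713 / (1 − (1 − 1/2) × 0.713)
   = 0.3565 / 0.6435 = 0.554

predicted reliability = 0.554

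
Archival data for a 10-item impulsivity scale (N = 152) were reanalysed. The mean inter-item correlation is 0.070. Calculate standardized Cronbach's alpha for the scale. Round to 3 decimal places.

standardized Cronbach's alpha = 0.429

Standardized α = k·r̄ / (1 + (k−1)·r̄) = 10 × 0.070 / (1 + 9 × 0.070)
  = 0.7000 / 1.6300 = 0.429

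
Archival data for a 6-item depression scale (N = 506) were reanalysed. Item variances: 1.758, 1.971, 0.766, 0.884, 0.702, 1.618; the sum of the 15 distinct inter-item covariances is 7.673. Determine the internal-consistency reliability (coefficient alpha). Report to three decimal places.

α = 0.799

sum of item variances = 1.758 + 1.971 + 0.766 + 0.884 + 0.702 + 1.618 = 7.699
Sum of distinct covariances = 7.673
Var(T) = sum of item variances + 2·Σcov = 7.699 + 2 × 7.673 = 23.045
α = (6/5)·(1 − 7.699/23.045) = 0.799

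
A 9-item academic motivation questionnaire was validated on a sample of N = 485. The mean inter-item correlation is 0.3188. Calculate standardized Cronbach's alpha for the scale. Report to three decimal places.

Standardized α = k·r̄ / (1 + (k−1)·r̄) = 9 × 0.3188 / (1 + 8 × 0.3188)
  = 2.8692 / 3.5504 = 0.808

α = 0.808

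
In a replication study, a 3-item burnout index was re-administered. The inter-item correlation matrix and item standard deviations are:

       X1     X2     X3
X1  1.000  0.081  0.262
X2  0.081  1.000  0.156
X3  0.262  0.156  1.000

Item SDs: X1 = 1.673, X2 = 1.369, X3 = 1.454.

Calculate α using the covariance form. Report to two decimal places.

Σσ²ᵢ = 1.673² + 1.369² + 1.454² = 6.7872
Covariances σ_ij = r_ij · s_i · s_j:
  σ(X1,X2) = 0.081 × 1.673 × 1.369 = 0.1855
  σ(X1,X3) = 0.262 × 1.673 × 1.454 = 0.6373
  σ(X2,X3) = 0.156 × 1.369 × 1.454 = 0.3105
σ²_T = Σσ²ᵢ + 2·Σσ_ij = 6.7872 + 2 × 1.1333 = 9.0538
α = (3/2)·(1 − 6.7872/9.0538) = 0.38

α = 0.38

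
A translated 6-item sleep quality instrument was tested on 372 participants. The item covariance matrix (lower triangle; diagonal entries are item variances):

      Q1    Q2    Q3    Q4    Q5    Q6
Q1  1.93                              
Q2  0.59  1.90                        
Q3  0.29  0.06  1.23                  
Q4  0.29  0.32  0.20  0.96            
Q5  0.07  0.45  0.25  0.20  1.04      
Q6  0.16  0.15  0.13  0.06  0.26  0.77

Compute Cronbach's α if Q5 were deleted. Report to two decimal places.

Remaining items: Q1, Q2, Q3, Q4, Q6 (k = 5).
ΣVar(i) = 1.93 + 1.90 + 1.23 + 0.96 + 0.77 = 6.79
total variance = 6.79 + 2 × 2.25 = 11.29
α (item deleted) = (5/4)·(1 − 6.79/11.29) = 0.50

α = 0.50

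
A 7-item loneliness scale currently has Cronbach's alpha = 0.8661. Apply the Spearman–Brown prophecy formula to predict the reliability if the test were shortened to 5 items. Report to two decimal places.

predicted reliability = 0.82

Length factor m = 5/7 = 0.7143
α' = m·α / (1 − (1−m)·α)
   = 5/7 × 0.8661 / (1 − (1 − 5/7) × 0.8661)
   = 0.6186 / 0.7525 = 0.82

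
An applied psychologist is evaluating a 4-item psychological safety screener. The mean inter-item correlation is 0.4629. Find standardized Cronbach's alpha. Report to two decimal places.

Standardized α = k·r̄ / (1 + (k−1)·r̄) = 4 × 0.4629 / (1 + 3 × 0.4629)
  = 1.8516 / 2.3887 = 0.78

standardized Cronbach's alpha = 0.78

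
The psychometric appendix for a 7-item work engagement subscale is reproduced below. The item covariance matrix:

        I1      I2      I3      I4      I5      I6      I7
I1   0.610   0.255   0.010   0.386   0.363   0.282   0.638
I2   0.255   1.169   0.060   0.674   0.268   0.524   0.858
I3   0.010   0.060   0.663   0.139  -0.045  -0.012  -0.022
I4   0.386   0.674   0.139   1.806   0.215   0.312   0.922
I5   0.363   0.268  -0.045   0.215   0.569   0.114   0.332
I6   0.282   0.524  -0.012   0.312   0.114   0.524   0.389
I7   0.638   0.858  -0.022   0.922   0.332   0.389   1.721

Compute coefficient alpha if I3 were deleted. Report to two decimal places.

coefficient alpha = 0.81

Remaining items: I1, I2, I4, I5, I6, I7 (k = 6).
Σσᵢ² = 0.610 + 1.169 + 1.806 + 0.569 + 0.524 + 1.721 = 6.399
Var(T) = 6.399 + 2 × 6.532 = 19.463
α (item deleted) = (6/5)·(1 − 6.399/19.463) = 0.81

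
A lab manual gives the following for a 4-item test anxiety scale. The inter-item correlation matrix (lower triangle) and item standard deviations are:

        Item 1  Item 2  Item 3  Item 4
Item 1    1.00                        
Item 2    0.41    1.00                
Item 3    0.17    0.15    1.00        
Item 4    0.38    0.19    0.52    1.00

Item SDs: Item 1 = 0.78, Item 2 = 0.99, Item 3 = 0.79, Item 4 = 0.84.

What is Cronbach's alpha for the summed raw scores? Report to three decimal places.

α = 0.626

Σσ²ᵢ = 0.78² + 0.99² + 0.79² + 0.84² = 2.9182
Covariances σ_ij = r_ij · s_i · s_j:
  σ(Item 1,Item 2) = 0.41 × 0.78 × 0.99 = 0.3166
  σ(Item 1,Item 3) = 0.17 × 0.78 × 0.79 = 0.1048
  σ(Item 1,Item 4) = 0.38 × 0.78 × 0.84 = 0.2490
  σ(Item 2,Item 3) = 0.15 × 0.99 × 0.79 = 0.1173
  σ(Item 2,Item 4) = 0.19 × 0.99 × 0.84 = 0.1580
  σ(Item 3,Item 4) = 0.52 × 0.79 × 0.84 = 0.3451
σ²_T = Σσ²ᵢ + 2·Σσ_ij = 2.9182 + 2 × 1.2908 = 5.4998
α = (4/3)·(1 − 2.9182/5.4998) = 0.626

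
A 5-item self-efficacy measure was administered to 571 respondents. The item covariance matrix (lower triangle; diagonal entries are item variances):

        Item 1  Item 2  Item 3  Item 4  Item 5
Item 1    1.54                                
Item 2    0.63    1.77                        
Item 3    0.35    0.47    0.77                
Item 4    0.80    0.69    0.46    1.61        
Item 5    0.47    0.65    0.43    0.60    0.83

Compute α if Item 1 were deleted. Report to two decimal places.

Remaining items: Item 2, Item 3, Item 4, Item 5 (k = 4).
Σσ²ᵢ = 1.77 + 0.77 + 1.61 + 0.83 = 4.98
σ²_T = 4.98 + 2 × 3.30 = 11.58
α (item deleted) = (4/3)·(1 − 4.98/11.58) = 0.76

α = 0.76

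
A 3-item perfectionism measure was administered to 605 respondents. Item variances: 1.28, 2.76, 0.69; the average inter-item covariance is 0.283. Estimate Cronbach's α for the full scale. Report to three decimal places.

Cronbach's α = 0.396

sum of item variances = 1.28 + 2.76 + 0.69 = 4.73
Sum of the 3 distinct covariances = 3 × 0.283 = 0.849
Var(T) = sum of item variances + 2·Σcov = 4.73 + 2 × 0.849 = 6.428
α = (3/2)·(1 − 4.73/6.428) = 0.396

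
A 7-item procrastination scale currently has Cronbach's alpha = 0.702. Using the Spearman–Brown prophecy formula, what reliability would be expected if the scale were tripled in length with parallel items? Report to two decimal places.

predicted reliability = 0.88

Length factor m = 3
α' = m·α / (1 + (m−1)·α)
   = 3 × 0.702 / (1 + (3 − 1) × 0.702)
   = 2.1060 / 2.4040 = 0.88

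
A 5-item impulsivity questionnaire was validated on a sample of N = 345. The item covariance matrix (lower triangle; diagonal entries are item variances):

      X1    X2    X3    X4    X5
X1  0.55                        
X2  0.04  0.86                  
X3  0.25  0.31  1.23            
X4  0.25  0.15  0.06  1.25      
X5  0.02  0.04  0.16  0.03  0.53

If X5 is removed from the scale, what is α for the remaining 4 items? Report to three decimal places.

Remaining items: X1, X2, X3, X4 (k = 4).
ΣVar(i) = 0.55 + 0.86 + 1.23 + 1.25 = 3.89
σ²_T = 3.89 + 2 × 1.06 = 6.01
α (item deleted) = (4/3)·(1 − 3.89/6.01) = 0.470

α = 0.470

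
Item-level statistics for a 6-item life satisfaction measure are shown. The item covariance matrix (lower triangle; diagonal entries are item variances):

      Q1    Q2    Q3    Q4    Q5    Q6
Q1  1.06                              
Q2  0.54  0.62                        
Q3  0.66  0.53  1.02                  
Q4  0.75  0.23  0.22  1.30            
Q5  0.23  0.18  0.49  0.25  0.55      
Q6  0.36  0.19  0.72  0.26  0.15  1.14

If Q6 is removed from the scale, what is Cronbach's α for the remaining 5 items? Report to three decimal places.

Remaining items: Q1, Q2, Q3, Q4, Q5 (k = 5).
ΣVar(i) = 1.06 + 0.62 + 1.02 + 1.30 + 0.55 = 4.55
total variance = 4.55 + 2 × 4.08 = 12.71
α (item deleted) = (5/4)·(1 − 4.55/12.71) = 0.803

Cronbach's α = 0.803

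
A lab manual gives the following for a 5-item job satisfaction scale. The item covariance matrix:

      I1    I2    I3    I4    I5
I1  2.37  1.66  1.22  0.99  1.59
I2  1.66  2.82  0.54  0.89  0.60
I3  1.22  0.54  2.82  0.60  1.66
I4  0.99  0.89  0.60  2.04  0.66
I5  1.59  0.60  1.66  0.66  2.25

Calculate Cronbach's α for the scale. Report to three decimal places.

ΣVar(i) = 2.37 + 2.82 + 2.82 + 2.04 + 2.25 = 12.30
Σ_{i<j} σ_ij = 10.41
Var(T) = 12.30 + 2 × 10.41 = 33.12
α = (k/(k−1))·(1 − ΣVar(i)/Var(T)) = (5/4)·(1 − 12.30/33.12) = 0.786

α = 0.786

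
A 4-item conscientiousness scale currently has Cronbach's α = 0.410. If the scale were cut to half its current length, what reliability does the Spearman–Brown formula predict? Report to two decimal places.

Length factor m = 1/2
α' = m·α / (1 − (1−m)·α)
   = 1/2 × 0.410 / (1 − (1 − 1/2) × 0.410)
   = 0.2050 / 0.7950 = 0.26

predicted reliability = 0.26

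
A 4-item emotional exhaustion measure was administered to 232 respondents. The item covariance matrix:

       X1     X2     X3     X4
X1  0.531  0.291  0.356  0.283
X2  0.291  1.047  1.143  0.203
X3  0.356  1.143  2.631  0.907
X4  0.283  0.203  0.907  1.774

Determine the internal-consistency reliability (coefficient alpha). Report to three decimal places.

sum of item variances = 0.531 + 1.047 + 2.631 + 1.774 = 5.983
Sum of off-diagonal covariances = 3.183
total variance = 5.983 + 2 × 3.183 = 12.349
α = (k/(k−1))·(1 − sum of item variances/total variance) = (4/3)·(1 − 5.983/12.349) = 0.687

coefficient alpha = 0.687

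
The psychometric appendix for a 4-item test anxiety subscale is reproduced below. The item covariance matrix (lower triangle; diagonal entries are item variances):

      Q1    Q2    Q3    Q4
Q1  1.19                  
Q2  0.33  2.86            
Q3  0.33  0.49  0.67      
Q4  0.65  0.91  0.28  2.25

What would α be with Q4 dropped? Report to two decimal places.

α = 0.49

Remaining items: Q1, Q2, Q3 (k = 3).
sum of item variances = 1.19 + 2.86 + 0.67 = 4.72
σ²_T = 4.72 + 2 × 1.15 = 7.02
α (item deleted) = (3/2)·(1 − 4.72/7.02) = 0.49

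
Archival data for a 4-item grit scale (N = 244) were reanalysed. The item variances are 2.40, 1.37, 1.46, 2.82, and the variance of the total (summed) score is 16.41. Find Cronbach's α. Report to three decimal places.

Cronbach's α = 0.679

Σσᵢ² = 2.40 + 1.37 + 1.46 + 2.82 = 8.05
α = (k/(k−1))·(1 − Σσᵢ²/σ²_total) = (4/3)·(1 − 8.05/16.41) = 0.679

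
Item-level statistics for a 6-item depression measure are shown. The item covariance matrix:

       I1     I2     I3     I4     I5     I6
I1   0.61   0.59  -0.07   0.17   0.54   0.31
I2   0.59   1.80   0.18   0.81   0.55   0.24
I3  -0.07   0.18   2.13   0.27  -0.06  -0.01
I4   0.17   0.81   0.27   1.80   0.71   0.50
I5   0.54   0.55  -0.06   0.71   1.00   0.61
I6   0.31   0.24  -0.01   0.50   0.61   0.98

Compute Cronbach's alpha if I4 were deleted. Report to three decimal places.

Remaining items: I1, I2, I3, I5, I6 (k = 5).
sum of item variances = 0.61 + 1.80 + 2.13 + 1.00 + 0.98 = 6.52
Var(T) = 6.52 + 2 × 2.88 = 12.28
α (item deleted) = (5/4)·(1 − 6.52/12.28) = 0.586

α = 0.586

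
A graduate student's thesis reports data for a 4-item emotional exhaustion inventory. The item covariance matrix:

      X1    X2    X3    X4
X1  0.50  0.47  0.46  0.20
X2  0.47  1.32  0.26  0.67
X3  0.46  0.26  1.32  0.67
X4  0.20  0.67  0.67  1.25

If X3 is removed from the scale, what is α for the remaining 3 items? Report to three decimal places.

α = 0.699

Remaining items: X1, X2, X4 (k = 3).
Σσᵢ² = 0.50 + 1.32 + 1.25 = 3.07
σ²_total = 3.07 + 2 × 1.34 = 5.75
α (item deleted) = (3/2)·(1 − 3.07/5.75) = 0.699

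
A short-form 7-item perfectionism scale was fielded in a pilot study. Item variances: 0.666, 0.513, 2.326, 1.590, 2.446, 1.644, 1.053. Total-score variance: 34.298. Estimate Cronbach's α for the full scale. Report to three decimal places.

Cronbach's α = 0.818

sum of item variances = 0.666 + 0.513 + 2.326 + 1.590 + 2.446 + 1.644 + 1.053 = 10.238
α = (k/(k−1))·(1 − sum of item variances/σ²_total) = (7/6)·(1 − 10.238/34.298) = 0.818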